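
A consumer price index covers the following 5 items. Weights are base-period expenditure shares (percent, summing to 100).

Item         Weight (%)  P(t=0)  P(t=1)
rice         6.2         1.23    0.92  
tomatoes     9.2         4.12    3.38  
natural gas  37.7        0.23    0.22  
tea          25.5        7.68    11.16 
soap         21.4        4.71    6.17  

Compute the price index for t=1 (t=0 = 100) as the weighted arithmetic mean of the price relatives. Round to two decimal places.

rice: 6.2 × (0.92/1.23) = 6.2 × 0.747967 = 4.6374
tomatoes: 9.2 × (3.38/4.12) = 9.2 × 0.820388 = 7.5476
natural gas: 37.7 × (0.22/0.23) = 37.7 × 0.956522 = 36.0609
tea: 25.5 × (11.16/7.68) = 25.5 × 1.453125 = 37.0547
soap: 21.4 × (6.17/4.71) = 21.4 × 1.309979 = 28.0335
Index = Σ wᵢ·(p₁ᵢ/p₀ᵢ) = 4.6374 + 7.5476 + 36.0609 + 37.0547 + 28.0335 = 113.3341

113.33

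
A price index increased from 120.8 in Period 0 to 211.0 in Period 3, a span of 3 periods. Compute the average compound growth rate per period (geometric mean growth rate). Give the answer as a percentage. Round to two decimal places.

20.43%

Growth factor = (211.0/120.8)^(1/3) = (1.746689)^(1/3) = 1.204311
Growth rate = 1.204311 − 1 = 0.204311 = 20.4311%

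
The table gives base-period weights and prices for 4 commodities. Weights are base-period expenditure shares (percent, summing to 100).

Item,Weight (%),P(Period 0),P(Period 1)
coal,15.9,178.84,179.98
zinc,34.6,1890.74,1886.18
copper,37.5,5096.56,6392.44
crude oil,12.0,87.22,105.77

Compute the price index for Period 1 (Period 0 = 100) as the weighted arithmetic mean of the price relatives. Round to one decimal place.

112.1

coal: 15.9 × (179.98/178.84) = 15.9 × 1.006374 = 16.0014
zinc: 34.6 × (1886.18/1890.74) = 34.6 × 0.997588 = 34.5166
copper: 37.5 × (6392.44/5096.56) = 37.5 × 1.254266 = 47.0350
crude oil: 12.0 × (105.77/87.22) = 12.0 × 1.212681 = 14.5522
Index = Σ wᵢ·(p₁ᵢ/p₀ᵢ) = 16.0014 + 34.5166 + 47.0350 + 14.5522 = 112.1050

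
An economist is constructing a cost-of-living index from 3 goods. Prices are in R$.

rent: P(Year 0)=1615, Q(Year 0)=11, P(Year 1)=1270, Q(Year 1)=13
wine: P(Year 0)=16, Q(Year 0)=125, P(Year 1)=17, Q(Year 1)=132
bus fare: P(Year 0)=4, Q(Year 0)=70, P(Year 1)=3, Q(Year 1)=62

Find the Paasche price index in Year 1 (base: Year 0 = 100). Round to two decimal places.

81.10

Paasche price index uses current-period quantities as weights.
ΣP(Year 1)·Q(Year 1) = 1270×13 + 17×132 + 3×62 = 16510 + 2244 + 186 = 18940
ΣP(Year 0)·Q(Year 1) = 1615×13 + 16×132 + 4×62 = 20995 + 2112 + 248 = 23355
Index = 18940 / 23355 × 100 = 81.0961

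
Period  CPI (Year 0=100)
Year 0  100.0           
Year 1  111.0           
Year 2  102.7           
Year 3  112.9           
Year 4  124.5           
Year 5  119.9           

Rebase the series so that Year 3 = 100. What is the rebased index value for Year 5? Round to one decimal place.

Rebased(Year 5) = 119.9 / 112.9 × 100 = 106.2002

106.2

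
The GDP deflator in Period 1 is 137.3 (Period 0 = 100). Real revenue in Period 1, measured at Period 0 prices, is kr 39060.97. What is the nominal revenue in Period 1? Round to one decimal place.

53630.7

Nominal = Real × (Index/100) = 39060.97 × (137.3/100)
        = 39060.97 × 1.373 = 53630.7118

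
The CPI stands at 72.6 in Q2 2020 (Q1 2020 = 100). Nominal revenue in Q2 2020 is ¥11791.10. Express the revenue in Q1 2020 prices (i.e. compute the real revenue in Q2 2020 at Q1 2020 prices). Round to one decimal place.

16241.2

Real = Nominal ÷ (Index/100) = 11791.10 ÷ (72.6/100)
     = 11791.10 ÷ 0.726 = 16241.1846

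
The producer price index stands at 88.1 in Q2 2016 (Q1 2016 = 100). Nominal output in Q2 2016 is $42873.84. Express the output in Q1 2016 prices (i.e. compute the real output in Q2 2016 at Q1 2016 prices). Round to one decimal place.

48665.0

Real = Nominal ÷ (Index/100) = 42873.84 ÷ (88.1/100)
     = 42873.84 ÷ 0.881 = 48664.9716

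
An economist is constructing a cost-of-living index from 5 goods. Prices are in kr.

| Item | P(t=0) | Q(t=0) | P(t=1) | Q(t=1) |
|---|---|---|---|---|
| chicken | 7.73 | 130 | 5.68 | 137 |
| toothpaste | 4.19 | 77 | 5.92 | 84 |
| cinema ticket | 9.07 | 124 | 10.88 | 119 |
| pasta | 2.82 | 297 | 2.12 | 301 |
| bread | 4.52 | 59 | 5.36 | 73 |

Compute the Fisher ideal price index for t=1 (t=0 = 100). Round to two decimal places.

Laspeyres component (base-period weights):
ΣP(t=1)Q(t=0) = 5.68×130 + 5.92×77 + 10.88×124 + 2.12×297 + 5.36×59 = 738.4 + 455.84 + 1349.12 + 629.64 + 316.24 = 3489.24
ΣP(t=0)Q(t=0) = 7.73×130 + 4.19×77 + 9.07×124 + 2.82×297 + 4.52×59 = 1004.9 + 322.63 + 1124.68 + 837.54 + 266.68 = 3556.43
L = 3489.24 / 3556.43 × 100 = 98.1107
Paasche component (current-period weights):
ΣP(t=1)Q(t=1) = 5.68×137 + 5.92×84 + 10.88×119 + 2.12×301 + 5.36×73 = 778.16 + 497.28 + 1294.72 + 638.12 + 391.28 = 3599.56
ΣP(t=0)Q(t=1) = 7.73×137 + 4.19×84 + 9.07×119 + 2.82×301 + 4.52×73 = 1059.01 + 351.96 + 1079.33 + 848.82 + 329.96 = 3669.08
P = 3599.56 / 3669.08 × 100 = 98.1052
Fisher = √(L × P) = √(98.1107 × 98.1052) = 98.1080

98.11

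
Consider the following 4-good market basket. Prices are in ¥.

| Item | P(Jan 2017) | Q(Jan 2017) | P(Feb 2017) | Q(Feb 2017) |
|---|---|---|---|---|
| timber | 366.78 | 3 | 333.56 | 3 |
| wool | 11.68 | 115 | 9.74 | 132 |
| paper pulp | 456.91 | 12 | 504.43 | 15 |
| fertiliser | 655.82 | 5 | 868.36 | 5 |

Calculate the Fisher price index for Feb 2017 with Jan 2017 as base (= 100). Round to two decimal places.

Laspeyres component (base-period weights):
ΣP(Feb 2017)Q(Jan 2017) = 333.56×3 + 9.74×115 + 504.43×12 + 868.36×5 = 1000.68 + 1120.1 + 6053.16 + 4341.8 = 12515.74
ΣP(Jan 2017)Q(Jan 2017) = 366.78×3 + 11.68×115 + 456.91×12 + 655.82×5 = 1100.34 + 1343.2 + 5482.92 + 3279.1 = 11205.56
L = 12515.74 / 11205.56 × 100 = 111.6922
Paasche component (current-period weights):
ΣP(Feb 2017)Q(Feb 2017) = 333.56×3 + 9.74×132 + 504.43×15 + 868.36×5 = 1000.68 + 1285.68 + 7566.45 + 4341.8 = 14194.61
ΣP(Jan 2017)Q(Feb 2017) = 366.78×3 + 11.68×132 + 456.91×15 + 655.82×5 = 1100.34 + 1541.76 + 6853.65 + 3279.1 = 12774.85
P = 14194.61 / 12774.85 × 100 = 111.1137
Fisher = √(L × P) = √(111.6922 × 111.1137) = 111.4026

111.40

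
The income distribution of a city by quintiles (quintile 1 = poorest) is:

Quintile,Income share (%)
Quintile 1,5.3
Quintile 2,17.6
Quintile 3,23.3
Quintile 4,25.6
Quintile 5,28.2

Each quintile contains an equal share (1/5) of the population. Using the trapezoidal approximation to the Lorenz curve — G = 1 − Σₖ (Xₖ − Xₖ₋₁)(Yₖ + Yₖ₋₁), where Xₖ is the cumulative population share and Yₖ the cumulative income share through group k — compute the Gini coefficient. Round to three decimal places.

Cumulative income shares Yₖ: 0.0530, 0.2290, 0.4620, 0.7180, 1.0000
Σ (Xₖ−Xₖ₋₁)(Yₖ+Yₖ₋₁) = (1/5)(0.0530+0.0000) + (1/5)(0.2290+0.0530) + (1/5)(0.4620+0.2290) + (1/5)(0.7180+0.4620) + (1/5)(1.0000+0.7180)
  = 0.0106 + 0.0564 + 0.1382 + 0.2360 + 0.3436 = 0.7848
G = 1 − 0.7848 = 0.2152

0.215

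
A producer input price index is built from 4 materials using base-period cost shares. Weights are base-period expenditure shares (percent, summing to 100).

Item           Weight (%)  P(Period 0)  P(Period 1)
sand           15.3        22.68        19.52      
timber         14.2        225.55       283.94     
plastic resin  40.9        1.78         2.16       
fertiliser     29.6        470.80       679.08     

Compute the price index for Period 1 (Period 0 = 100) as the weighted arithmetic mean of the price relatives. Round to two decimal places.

123.37

sand: 15.3 × (19.52/22.68) = 15.3 × 0.860670 = 13.1683
timber: 14.2 × (283.94/225.55) = 14.2 × 1.258878 = 17.8761
plastic resin: 40.9 × (2.16/1.78) = 40.9 × 1.213483 = 49.6315
fertiliser: 29.6 × (679.08/470.80) = 29.6 × 1.442396 = 42.6949
Index = Σ wᵢ·(p₁ᵢ/p₀ᵢ) = 13.1683 + 17.8761 + 49.6315 + 42.6949 = 123.3707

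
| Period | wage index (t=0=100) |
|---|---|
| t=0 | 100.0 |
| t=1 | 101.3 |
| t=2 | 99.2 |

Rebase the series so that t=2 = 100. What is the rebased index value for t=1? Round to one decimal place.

102.1

Rebased(t=1) = 101.3 / 99.2 × 100 = 102.1169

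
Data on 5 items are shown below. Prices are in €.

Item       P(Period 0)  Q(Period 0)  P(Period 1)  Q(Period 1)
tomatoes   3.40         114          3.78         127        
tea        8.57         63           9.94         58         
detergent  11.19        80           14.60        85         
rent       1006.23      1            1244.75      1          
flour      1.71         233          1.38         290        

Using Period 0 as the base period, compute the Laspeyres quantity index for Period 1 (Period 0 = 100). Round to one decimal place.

Laspeyres quantity index uses base-period prices as weights.
ΣP(Period 0)·Q(Period 1) = 3.40×127 + 8.57×58 + 11.19×85 + 1006.23×1 + 1.71×290 = 431.8 + 497.06 + 951.15 + 1006.23 + 495.9 = 3382.14
ΣP(Period 0)·Q(Period 0) = 3.40×114 + 8.57×63 + 11.19×80 + 1006.23×1 + 1.71×233 = 387.6 + 539.91 + 895.2 + 1006.23 + 398.43 = 3227.37
Index = 3382.14 / 3227.37 × 100 = 104.7955

104.8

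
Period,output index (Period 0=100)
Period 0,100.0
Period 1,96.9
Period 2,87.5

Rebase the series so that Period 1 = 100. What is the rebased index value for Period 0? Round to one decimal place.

103.2

Rebased(Period 0) = 100.0 / 96.9 × 100 = 103.1992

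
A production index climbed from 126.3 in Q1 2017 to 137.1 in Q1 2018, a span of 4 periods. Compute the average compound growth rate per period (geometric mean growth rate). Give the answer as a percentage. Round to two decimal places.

Growth factor = (137.1/126.3)^(1/4) = (1.085511)^(1/4) = 1.020724
Growth rate = 1.020724 − 1 = 0.020724 = 2.0724%

2.07%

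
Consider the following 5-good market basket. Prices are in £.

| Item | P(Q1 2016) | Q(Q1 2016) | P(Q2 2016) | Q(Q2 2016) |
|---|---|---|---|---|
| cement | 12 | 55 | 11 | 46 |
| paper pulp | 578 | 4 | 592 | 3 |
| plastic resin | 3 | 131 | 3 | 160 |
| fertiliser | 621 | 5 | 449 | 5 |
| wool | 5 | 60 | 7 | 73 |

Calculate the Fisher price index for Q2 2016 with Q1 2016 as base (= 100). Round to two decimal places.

Laspeyres component (base-period weights):
ΣP(Q2 2016)Q(Q1 2016) = 11×55 + 592×4 + 3×131 + 449×5 + 7×60 = 605 + 2368 + 393 + 2245 + 420 = 6031
ΣP(Q1 2016)Q(Q1 2016) = 12×55 + 578×4 + 3×131 + 621×5 + 5×60 = 660 + 2312 + 393 + 3105 + 300 = 6770
L = 6031 / 6770 × 100 = 89.0842
Paasche component (current-period weights):
ΣP(Q2 2016)Q(Q2 2016) = 11×46 + 592×3 + 3×160 + 449×5 + 7×73 = 506 + 1776 + 480 + 2245 + 511 = 5518
ΣP(Q1 2016)Q(Q2 2016) = 12×46 + 578×3 + 3×160 + 621×5 + 5×73 = 552 + 1734 + 480 + 3105 + 365 = 6236
P = 5518 / 6236 × 100 = 88.4862
Fisher = √(L × P) = √(89.0842 × 88.4862) = 88.7847

88.78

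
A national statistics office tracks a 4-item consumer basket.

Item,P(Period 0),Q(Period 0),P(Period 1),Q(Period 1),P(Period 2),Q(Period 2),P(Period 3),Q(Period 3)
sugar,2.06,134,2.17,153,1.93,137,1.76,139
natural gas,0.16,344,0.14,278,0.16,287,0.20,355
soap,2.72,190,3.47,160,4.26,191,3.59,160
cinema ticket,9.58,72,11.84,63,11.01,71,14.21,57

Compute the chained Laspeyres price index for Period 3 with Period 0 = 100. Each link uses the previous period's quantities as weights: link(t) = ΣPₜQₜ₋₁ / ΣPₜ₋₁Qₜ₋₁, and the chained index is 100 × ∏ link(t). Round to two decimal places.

Link Period 0→Period 1:
ΣP(Period 1)Q(Period 0) = 2.17×134 + 0.14×344 + 3.47×190 + 11.84×72 = 290.78 + 48.16 + 659.3 + 852.48 = 1850.72
ΣP(Period 0)Q(Period 0) = 2.06×134 + 0.16×344 + 2.72×190 + 9.58×72 = 276.04 + 55.04 + 516.8 + 689.76 = 1537.64
link = 1850.72/1537.64 = 1.203611
Link Period 1→Period 2:
ΣP(Period 2)Q(Period 1) = 1.93×153 + 0.16×278 + 4.26×160 + 11.01×63 = 295.29 + 44.48 + 681.6 + 693.63 = 1715
ΣP(Period 1)Q(Period 1) = 2.17×153 + 0.14×278 + 3.47×160 + 11.84×63 = 332.01 + 38.92 + 555.2 + 745.92 = 1672.05
link = 1715/1672.05 = 1.025687
Link Period 2→Period 3:
ΣP(Period 3)Q(Period 2) = 1.76×137 + 0.20×287 + 3.59×191 + 14.21×71 = 241.12 + 57.4 + 685.69 + 1008.91 = 1993.12
ΣP(Period 2)Q(Period 2) = 1.93×137 + 0.16×287 + 4.26×191 + 11.01×71 = 264.41 + 45.92 + 813.66 + 781.71 = 1905.7
link = 1993.12/1905.7 = 1.045873
Chained index = 100 × 1.203611 × 1.025687 × 1.045873 = 129.1159

129.12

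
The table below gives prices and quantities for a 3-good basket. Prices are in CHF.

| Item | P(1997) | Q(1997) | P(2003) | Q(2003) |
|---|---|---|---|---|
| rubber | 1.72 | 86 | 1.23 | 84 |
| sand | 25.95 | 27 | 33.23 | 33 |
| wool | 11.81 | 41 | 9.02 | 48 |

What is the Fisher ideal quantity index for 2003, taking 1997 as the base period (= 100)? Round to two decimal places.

118.28

Laspeyres component (base-period weights):
ΣP(1997)Q(2003) = 1.72×84 + 25.95×33 + 11.81×48 = 144.48 + 856.35 + 566.88 = 1567.71
ΣP(1997)Q(1997) = 1.72×86 + 25.95×27 + 11.81×41 = 147.92 + 700.65 + 484.21 = 1332.78
L = 1567.71 / 1332.78 × 100 = 117.6271
Paasche component (current-period weights):
ΣP(2003)Q(2003) = 1.23×84 + 33.23×33 + 9.02×48 = 103.32 + 1096.59 + 432.96 = 1632.87
ΣP(2003)Q(1997) = 1.23×86 + 33.23×27 + 9.02×41 = 105.78 + 897.21 + 369.82 = 1372.81
P = 1632.87 / 1372.81 × 100 = 118.9436
Fisher = √(L × P) = √(117.6271 × 118.9436) = 118.2835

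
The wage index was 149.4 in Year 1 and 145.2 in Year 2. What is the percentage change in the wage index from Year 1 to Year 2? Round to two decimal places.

Change = (145.2 − 149.4) / 149.4 × 100
       = -4.2 / 149.4 × 100 = -2.8112%

-2.81%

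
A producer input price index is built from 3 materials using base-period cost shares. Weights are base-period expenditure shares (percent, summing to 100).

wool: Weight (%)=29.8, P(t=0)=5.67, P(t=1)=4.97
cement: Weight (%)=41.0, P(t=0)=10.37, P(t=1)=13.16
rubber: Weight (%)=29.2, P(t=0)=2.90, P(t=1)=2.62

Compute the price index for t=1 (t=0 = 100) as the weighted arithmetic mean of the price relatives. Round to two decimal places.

wool: 29.8 × (4.97/5.67) = 29.8 × 0.876543 = 26.1210
cement: 41.0 × (13.16/10.37) = 41.0 × 1.269045 = 52.0309
rubber: 29.2 × (2.62/2.90) = 29.2 × 0.903448 = 26.3807
Index = Σ wᵢ·(p₁ᵢ/p₀ᵢ) = 26.1210 + 52.0309 + 26.3807 = 104.5325

104.53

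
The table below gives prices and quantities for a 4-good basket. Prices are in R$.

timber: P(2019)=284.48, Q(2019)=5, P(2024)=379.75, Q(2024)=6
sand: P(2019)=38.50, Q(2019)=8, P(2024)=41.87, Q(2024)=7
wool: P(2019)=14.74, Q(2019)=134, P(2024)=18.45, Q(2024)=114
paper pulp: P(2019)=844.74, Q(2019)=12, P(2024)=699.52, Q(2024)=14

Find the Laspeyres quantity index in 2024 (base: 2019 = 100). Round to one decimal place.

Laspeyres quantity index uses base-period prices as weights.
ΣP(2019)·Q(2024) = 284.48×6 + 38.50×7 + 14.74×114 + 844.74×14 = 1706.88 + 269.5 + 1680.36 + 11826.36 = 15483.1
ΣP(2019)·Q(2019) = 284.48×5 + 38.50×8 + 14.74×134 + 844.74×12 = 1422.4 + 308 + 1975.16 + 10136.88 = 13842.44
Index = 15483.1 / 13842.44 × 100 = 111.8524

111.9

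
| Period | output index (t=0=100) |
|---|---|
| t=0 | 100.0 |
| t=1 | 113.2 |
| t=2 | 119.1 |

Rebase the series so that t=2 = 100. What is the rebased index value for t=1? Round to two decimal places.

Rebased(t=1) = 113.2 / 119.1 × 100 = 95.0462

95.05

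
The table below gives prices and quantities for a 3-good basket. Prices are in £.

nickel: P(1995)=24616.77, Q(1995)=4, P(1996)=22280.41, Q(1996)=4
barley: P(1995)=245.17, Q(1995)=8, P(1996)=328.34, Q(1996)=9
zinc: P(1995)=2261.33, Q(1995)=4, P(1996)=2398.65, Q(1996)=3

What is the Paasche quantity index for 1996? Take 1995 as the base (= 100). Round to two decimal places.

Paasche quantity index uses current-period prices as weights.
ΣP(1996)·Q(1996) = 22280.41×4 + 328.34×9 + 2398.65×3 = 89121.64 + 2955.06 + 7195.95 = 99272.65
ΣP(1996)·Q(1995) = 22280.41×4 + 328.34×8 + 2398.65×4 = 89121.64 + 2626.72 + 9594.6 = 101342.96
Index = 99272.65 / 101342.96 × 100 = 97.9571

97.96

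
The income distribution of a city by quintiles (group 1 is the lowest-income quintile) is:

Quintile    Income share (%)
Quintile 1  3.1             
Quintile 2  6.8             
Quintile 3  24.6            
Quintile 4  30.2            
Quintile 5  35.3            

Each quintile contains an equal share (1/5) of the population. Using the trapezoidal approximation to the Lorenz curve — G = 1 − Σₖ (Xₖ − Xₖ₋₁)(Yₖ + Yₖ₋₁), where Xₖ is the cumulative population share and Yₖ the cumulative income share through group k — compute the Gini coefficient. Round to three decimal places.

0.351

Cumulative income shares Yₖ: 0.0310, 0.0990, 0.3450, 0.6470, 1.0000
Σ (Xₖ−Xₖ₋₁)(Yₖ+Yₖ₋₁) = (1/5)(0.0310+0.0000) + (1/5)(0.0990+0.0310) + (1/5)(0.3450+0.0990) + (1/5)(0.6470+0.3450) + (1/5)(1.0000+0.6470)
  = 0.0062 + 0.0260 + 0.0888 + 0.1984 + 0.3294 = 0.6488
G = 1 − 0.6488 = 0.3512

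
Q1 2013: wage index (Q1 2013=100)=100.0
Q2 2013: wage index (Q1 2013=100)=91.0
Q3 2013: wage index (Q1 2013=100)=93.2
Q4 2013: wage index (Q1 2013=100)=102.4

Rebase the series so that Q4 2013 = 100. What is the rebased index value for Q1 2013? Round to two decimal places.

97.66

Rebased(Q1 2013) = 100.0 / 102.4 × 100 = 97.6562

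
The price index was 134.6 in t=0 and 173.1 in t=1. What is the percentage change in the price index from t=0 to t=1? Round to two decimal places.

28.60%

Change = (173.1 − 134.6) / 134.6 × 100
       = 38.5 / 134.6 × 100 = 28.6033%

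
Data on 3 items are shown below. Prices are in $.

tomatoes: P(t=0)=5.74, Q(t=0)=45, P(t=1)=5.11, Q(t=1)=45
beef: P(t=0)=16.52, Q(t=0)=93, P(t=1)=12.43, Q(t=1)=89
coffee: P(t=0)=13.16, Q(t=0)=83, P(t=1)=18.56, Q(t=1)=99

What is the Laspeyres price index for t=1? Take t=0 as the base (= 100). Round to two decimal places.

Laspeyres price index uses base-period quantities as weights.
ΣP(t=1)·Q(t=0) = 5.11×45 + 12.43×93 + 18.56×83 = 229.95 + 1155.99 + 1540.48 = 2926.42
ΣP(t=0)·Q(t=0) = 5.74×45 + 16.52×93 + 13.16×83 = 258.3 + 1536.36 + 1092.28 = 2886.94
Index = 2926.42 / 2886.94 × 100 = 101.3675

101.37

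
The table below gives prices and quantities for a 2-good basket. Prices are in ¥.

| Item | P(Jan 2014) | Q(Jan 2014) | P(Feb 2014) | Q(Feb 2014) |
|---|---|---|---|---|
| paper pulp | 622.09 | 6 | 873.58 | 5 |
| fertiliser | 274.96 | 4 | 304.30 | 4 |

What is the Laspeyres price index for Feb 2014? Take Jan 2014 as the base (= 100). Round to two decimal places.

133.65

Laspeyres price index uses base-period quantities as weights.
ΣP(Feb 2014)·Q(Jan 2014) = 873.58×6 + 304.30×4 = 5241.48 + 1217.2 = 6458.68
ΣP(Jan 2014)·Q(Jan 2014) = 622.09×6 + 274.96×4 = 3732.54 + 1099.84 = 4832.38
Index = 6458.68 / 4832.38 × 100 = 133.6542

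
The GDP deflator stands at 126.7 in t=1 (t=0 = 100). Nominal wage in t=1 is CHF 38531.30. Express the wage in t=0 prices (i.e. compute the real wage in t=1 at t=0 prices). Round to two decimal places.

30411.44

Real = Nominal ÷ (Index/100) = 38531.30 ÷ (126.7/100)
     = 38531.30 ÷ 1.267 = 30411.4444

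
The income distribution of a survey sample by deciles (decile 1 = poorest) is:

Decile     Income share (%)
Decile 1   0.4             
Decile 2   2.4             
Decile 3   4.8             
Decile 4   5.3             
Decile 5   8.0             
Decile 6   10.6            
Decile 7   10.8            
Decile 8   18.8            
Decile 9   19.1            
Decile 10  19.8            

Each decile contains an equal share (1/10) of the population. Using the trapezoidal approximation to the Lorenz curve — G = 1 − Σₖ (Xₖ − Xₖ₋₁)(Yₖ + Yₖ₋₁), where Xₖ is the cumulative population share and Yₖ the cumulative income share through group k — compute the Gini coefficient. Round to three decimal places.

0.381

Cumulative income shares Yₖ: 0.0040, 0.0280, 0.0760, 0.1290, 0.2090, 0.3150, 0.4230, 0.6110, 0.8020, 1.0000
Σ (Xₖ−Xₖ₋₁)(Yₖ+Yₖ₋₁) = (1/10)(0.0040+0.0000) + (1/10)(0.0280+0.0040) + (1/10)(0.0760+0.0280) + (1/10)(0.1290+0.0760) + (1/10)(0.2090+0.1290) + (1/10)(0.3150+0.2090) + (1/10)(0.4230+0.3150) + (1/10)(0.6110+0.4230) + (1/10)(0.8020+0.6110) + (1/10)(1.0000+0.8020)
  = 0.0004 + 0.0032 + 0.0104 + 0.0205 + 0.0338 + 0.0524 + 0.0738 + 0.1034 + 0.1413 + 0.1802 = 0.6194
G = 1 − 0.6194 = 0.3806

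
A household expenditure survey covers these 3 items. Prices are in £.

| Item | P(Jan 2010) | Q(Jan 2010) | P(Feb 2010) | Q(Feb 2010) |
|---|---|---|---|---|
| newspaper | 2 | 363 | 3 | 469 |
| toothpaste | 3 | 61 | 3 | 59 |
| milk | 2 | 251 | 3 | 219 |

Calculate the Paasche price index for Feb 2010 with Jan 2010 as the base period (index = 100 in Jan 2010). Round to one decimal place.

144.3

Paasche price index uses current-period quantities as weights.
ΣP(Feb 2010)·Q(Feb 2010) = 3×469 + 3×59 + 3×219 = 1407 + 177 + 657 = 2241
ΣP(Jan 2010)·Q(Feb 2010) = 2×469 + 3×59 + 2×219 = 938 + 177 + 438 = 1553
Index = 2241 / 1553 × 100 = 144.3014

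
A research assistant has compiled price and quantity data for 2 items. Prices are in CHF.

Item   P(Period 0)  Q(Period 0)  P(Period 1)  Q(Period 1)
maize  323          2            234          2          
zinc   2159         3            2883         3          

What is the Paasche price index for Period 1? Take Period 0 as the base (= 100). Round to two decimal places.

127.99

Paasche price index uses current-period quantities as weights.
ΣP(Period 1)·Q(Period 1) = 234×2 + 2883×3 = 468 + 8649 = 9117
ΣP(Period 0)·Q(Period 1) = 323×2 + 2159×3 = 646 + 6477 = 7123
Index = 9117 / 7123 × 100 = 127.9938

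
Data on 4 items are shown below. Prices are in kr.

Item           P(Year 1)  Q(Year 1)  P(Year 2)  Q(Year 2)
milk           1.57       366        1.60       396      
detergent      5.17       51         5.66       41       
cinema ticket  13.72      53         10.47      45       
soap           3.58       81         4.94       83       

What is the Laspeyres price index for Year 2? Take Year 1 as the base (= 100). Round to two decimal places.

Laspeyres price index uses base-period quantities as weights.
ΣP(Year 2)·Q(Year 1) = 1.60×366 + 5.66×51 + 10.47×53 + 4.94×81 = 585.6 + 288.66 + 554.91 + 400.14 = 1829.31
ΣP(Year 1)·Q(Year 1) = 1.57×366 + 5.17×51 + 13.72×53 + 3.58×81 = 574.62 + 263.67 + 727.16 + 289.98 = 1855.43
Index = 1829.31 / 1855.43 × 100 = 98.5922

98.59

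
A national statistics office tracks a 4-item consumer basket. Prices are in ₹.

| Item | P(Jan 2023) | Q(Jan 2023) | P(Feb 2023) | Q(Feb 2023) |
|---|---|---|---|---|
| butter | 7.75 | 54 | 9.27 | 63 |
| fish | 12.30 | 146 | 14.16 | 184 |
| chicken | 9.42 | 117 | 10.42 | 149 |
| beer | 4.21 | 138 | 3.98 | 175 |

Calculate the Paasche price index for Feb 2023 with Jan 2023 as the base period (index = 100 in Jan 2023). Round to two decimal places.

Paasche price index uses current-period quantities as weights.
ΣP(Feb 2023)·Q(Feb 2023) = 9.27×63 + 14.16×184 + 10.42×149 + 3.98×175 = 584.01 + 2605.44 + 1552.58 + 696.5 = 5438.53
ΣP(Jan 2023)·Q(Feb 2023) = 7.75×63 + 12.30×184 + 9.42×149 + 4.21×175 = 488.25 + 2263.2 + 1403.58 + 736.75 = 4891.78
Index = 5438.53 / 4891.78 × 100 = 111.1769

111.18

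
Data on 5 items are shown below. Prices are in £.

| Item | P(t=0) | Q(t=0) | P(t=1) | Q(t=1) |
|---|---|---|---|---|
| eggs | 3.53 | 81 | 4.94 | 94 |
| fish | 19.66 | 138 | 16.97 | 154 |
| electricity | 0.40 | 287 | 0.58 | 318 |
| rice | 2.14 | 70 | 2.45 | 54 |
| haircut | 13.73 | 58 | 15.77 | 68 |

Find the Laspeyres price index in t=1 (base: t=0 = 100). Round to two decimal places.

Laspeyres price index uses base-period quantities as weights.
ΣP(t=1)·Q(t=0) = 4.94×81 + 16.97×138 + 0.58×287 + 2.45×70 + 15.77×58 = 400.14 + 2341.86 + 166.46 + 171.5 + 914.66 = 3994.62
ΣP(t=0)·Q(t=0) = 3.53×81 + 19.66×138 + 0.40×287 + 2.14×70 + 13.73×58 = 285.93 + 2713.08 + 114.8 + 149.8 + 796.34 = 4059.95
Index = 3994.62 / 4059.95 × 100 = 98.3909

98.39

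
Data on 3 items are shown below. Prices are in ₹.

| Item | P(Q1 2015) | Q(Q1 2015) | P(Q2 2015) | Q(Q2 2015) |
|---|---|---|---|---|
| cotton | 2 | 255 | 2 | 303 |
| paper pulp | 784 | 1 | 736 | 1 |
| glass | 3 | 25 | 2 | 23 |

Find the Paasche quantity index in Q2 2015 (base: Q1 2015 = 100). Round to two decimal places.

Paasche quantity index uses current-period prices as weights.
ΣP(Q2 2015)·Q(Q2 2015) = 2×303 + 736×1 + 2×23 = 606 + 736 + 46 = 1388
ΣP(Q2 2015)·Q(Q1 2015) = 2×255 + 736×1 + 2×25 = 510 + 736 + 50 = 1296
Index = 1388 / 1296 × 100 = 107.0988

107.10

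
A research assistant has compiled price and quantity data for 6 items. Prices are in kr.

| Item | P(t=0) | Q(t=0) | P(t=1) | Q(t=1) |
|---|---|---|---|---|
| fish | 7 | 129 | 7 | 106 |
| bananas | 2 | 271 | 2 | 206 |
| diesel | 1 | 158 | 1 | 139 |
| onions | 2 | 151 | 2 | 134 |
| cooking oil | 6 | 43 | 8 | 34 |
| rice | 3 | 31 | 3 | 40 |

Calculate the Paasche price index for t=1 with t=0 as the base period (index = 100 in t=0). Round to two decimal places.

103.61

Paasche price index uses current-period quantities as weights.
ΣP(t=1)·Q(t=1) = 7×106 + 2×206 + 1×139 + 2×134 + 8×34 + 3×40 = 742 + 412 + 139 + 268 + 272 + 120 = 1953
ΣP(t=0)·Q(t=1) = 7×106 + 2×206 + 1×139 + 2×134 + 6×34 + 3×40 = 742 + 412 + 139 + 268 + 204 + 120 = 1885
Index = 1953 / 1885 × 100 = 103.6074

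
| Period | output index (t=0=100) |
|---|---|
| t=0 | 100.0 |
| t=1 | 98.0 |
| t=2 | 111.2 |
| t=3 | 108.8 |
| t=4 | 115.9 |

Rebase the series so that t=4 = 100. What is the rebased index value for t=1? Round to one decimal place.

Rebased(t=1) = 98.0 / 115.9 × 100 = 84.5557

84.6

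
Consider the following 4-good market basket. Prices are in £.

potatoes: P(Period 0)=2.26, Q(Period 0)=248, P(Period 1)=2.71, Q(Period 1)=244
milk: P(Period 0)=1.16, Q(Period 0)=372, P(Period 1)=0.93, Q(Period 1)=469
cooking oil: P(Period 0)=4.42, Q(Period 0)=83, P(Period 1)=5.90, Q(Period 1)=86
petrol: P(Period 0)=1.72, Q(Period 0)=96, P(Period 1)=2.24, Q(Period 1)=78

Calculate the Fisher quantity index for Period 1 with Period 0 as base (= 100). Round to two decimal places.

Laspeyres component (base-period weights):
ΣP(Period 0)Q(Period 1) = 2.26×244 + 1.16×469 + 4.42×86 + 1.72×78 = 551.44 + 544.04 + 380.12 + 134.16 = 1609.76
ΣP(Period 0)Q(Period 0) = 2.26×248 + 1.16×372 + 4.42×83 + 1.72×96 = 560.48 + 431.52 + 366.86 + 165.12 = 1523.98
L = 1609.76 / 1523.98 × 100 = 105.6287
Paasche component (current-period weights):
ΣP(Period 1)Q(Period 1) = 2.71×244 + 0.93×469 + 5.90×86 + 2.24×78 = 661.24 + 436.17 + 507.4 + 174.72 = 1779.53
ΣP(Period 1)Q(Period 0) = 2.71×248 + 0.93×372 + 5.90×83 + 2.24×96 = 672.08 + 345.96 + 489.7 + 215.04 = 1722.78
P = 1779.53 / 1722.78 × 100 = 103.2941
Fisher = √(L × P) = √(105.6287 × 103.2941) = 104.4549

104.45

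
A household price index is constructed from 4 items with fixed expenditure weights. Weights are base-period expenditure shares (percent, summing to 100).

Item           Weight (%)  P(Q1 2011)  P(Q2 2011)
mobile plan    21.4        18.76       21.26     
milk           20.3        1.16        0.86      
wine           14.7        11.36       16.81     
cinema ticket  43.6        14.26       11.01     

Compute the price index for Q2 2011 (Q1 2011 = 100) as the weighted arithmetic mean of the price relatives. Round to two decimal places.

94.72

mobile plan: 21.4 × (21.26/18.76) = 21.4 × 1.133262 = 24.2518
milk: 20.3 × (0.86/1.16) = 20.3 × 0.741379 = 15.0500
wine: 14.7 × (16.81/11.36) = 14.7 × 1.479754 = 21.7524
cinema ticket: 43.6 × (11.01/14.26) = 43.6 × 0.772090 = 33.6631
Index = Σ wᵢ·(p₁ᵢ/p₀ᵢ) = 24.2518 + 15.0500 + 21.7524 + 33.6631 = 94.7173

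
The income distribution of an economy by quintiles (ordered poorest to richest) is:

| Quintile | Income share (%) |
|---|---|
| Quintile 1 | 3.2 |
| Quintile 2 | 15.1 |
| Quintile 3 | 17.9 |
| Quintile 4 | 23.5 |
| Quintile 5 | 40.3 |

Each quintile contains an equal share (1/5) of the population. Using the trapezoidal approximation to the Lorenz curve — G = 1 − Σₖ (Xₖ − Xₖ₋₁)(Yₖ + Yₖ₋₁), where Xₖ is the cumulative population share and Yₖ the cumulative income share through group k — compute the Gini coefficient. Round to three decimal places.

0.330

Cumulative income shares Yₖ: 0.0320, 0.1830, 0.3620, 0.5970, 1.0000
Σ (Xₖ−Xₖ₋₁)(Yₖ+Yₖ₋₁) = (1/5)(0.0320+0.0000) + (1/5)(0.1830+0.0320) + (1/5)(0.3620+0.1830) + (1/5)(0.5970+0.3620) + (1/5)(1.0000+0.5970)
  = 0.0064 + 0.0430 + 0.1090 + 0.1918 + 0.3194 = 0.6696
G = 1 − 0.6696 = 0.3304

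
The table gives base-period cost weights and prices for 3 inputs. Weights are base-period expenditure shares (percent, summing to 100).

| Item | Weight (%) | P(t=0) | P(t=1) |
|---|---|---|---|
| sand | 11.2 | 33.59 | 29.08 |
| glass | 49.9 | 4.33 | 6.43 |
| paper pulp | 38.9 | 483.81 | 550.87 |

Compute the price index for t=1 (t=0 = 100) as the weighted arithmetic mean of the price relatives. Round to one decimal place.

sand: 11.2 × (29.08/33.59) = 11.2 × 0.865734 = 9.6962
glass: 49.9 × (6.43/4.33) = 49.9 × 1.484988 = 74.1009
paper pulp: 38.9 × (550.87/483.81) = 38.9 × 1.138608 = 44.2919
Index = Σ wᵢ·(p₁ᵢ/p₀ᵢ) = 9.6962 + 74.1009 + 44.2919 = 128.0890

128.1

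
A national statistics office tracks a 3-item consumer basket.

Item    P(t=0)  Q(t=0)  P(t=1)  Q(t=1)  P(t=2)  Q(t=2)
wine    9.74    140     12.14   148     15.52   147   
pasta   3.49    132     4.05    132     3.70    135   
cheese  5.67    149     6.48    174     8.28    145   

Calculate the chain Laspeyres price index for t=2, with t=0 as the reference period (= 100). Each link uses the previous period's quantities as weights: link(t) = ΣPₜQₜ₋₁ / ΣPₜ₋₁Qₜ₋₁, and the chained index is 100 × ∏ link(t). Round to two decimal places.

146.47

Link t=0→t=1:
ΣP(t=1)Q(t=0) = 12.14×140 + 4.05×132 + 6.48×149 = 1699.6 + 534.6 + 965.52 = 3199.72
ΣP(t=0)Q(t=0) = 9.74×140 + 3.49×132 + 5.67×149 = 1363.6 + 460.68 + 844.83 = 2669.11
link = 3199.72/2669.11 = 1.198797
Link t=1→t=2:
ΣP(t=2)Q(t=1) = 15.52×148 + 3.70×132 + 8.28×174 = 2296.96 + 488.4 + 1440.72 = 4226.08
ΣP(t=1)Q(t=1) = 12.14×148 + 4.05×132 + 6.48×174 = 1796.72 + 534.6 + 1127.52 = 3458.84
link = 4226.08/3458.84 = 1.221820
Chained index = 100 × 1.198797 × 1.221820 = 146.4714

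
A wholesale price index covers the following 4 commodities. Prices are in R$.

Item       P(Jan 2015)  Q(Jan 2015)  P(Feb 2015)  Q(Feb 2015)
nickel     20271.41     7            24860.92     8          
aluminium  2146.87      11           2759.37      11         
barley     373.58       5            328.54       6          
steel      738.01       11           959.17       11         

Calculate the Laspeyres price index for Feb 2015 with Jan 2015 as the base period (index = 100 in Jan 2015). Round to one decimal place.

Laspeyres price index uses base-period quantities as weights.
ΣP(Feb 2015)·Q(Jan 2015) = 24860.92×7 + 2759.37×11 + 328.54×5 + 959.17×11 = 174026.44 + 30353.07 + 1642.7 + 10550.87 = 216573.08
ΣP(Jan 2015)·Q(Jan 2015) = 20271.41×7 + 2146.87×11 + 373.58×5 + 738.01×11 = 141899.87 + 23615.57 + 1867.9 + 8118.11 = 175501.45
Index = 216573.08 / 175501.45 × 100 = 123.4024

123.4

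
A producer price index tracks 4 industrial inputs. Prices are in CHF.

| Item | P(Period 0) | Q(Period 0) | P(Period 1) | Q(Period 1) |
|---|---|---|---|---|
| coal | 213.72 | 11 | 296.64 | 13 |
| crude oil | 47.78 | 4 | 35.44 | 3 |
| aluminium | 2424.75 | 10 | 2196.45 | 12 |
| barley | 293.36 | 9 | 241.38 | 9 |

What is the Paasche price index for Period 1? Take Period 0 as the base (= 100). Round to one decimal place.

Paasche price index uses current-period quantities as weights.
ΣP(Period 1)·Q(Period 1) = 296.64×13 + 35.44×3 + 2196.45×12 + 241.38×9 = 3856.32 + 106.32 + 26357.4 + 2172.42 = 32492.46
ΣP(Period 0)·Q(Period 1) = 213.72×13 + 47.78×3 + 2424.75×12 + 293.36×9 = 2778.36 + 143.34 + 29097 + 2640.24 = 34658.94
Index = 32492.46 / 34658.94 × 100 = 93.7491

93.7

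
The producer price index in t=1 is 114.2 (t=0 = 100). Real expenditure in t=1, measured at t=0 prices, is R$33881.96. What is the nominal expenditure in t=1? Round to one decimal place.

Nominal = Real × (Index/100) = 33881.96 × (114.2/100)
        = 33881.96 × 1.142 = 38693.1983

38693.2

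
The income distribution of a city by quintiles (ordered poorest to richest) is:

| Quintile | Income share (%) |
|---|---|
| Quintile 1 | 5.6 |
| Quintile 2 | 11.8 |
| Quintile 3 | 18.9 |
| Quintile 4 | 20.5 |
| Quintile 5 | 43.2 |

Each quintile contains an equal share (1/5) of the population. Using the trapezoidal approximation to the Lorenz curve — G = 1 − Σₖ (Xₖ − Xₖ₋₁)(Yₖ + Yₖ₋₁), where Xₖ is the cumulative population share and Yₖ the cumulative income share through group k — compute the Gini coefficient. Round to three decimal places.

0.336

Cumulative income shares Yₖ: 0.0560, 0.1740, 0.3630, 0.5680, 1.0000
Σ (Xₖ−Xₖ₋₁)(Yₖ+Yₖ₋₁) = (1/5)(0.0560+0.0000) + (1/5)(0.1740+0.0560) + (1/5)(0.3630+0.1740) + (1/5)(0.5680+0.3630) + (1/5)(1.0000+0.5680)
  = 0.0112 + 0.0460 + 0.1074 + 0.1862 + 0.3136 = 0.6644
G = 1 − 0.6644 = 0.3356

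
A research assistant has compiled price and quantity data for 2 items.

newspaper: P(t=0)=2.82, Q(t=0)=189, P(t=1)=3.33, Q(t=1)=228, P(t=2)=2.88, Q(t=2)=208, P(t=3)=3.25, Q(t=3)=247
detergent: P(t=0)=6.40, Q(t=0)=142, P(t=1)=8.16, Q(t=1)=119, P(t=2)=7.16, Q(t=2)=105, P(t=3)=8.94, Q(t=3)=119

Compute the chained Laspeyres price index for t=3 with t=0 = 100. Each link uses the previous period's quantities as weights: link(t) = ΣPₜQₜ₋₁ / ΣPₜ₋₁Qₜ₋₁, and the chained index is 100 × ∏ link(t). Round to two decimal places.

Link t=0→t=1:
ΣP(t=1)Q(t=0) = 3.33×189 + 8.16×142 = 629.37 + 1158.72 = 1788.09
ΣP(t=0)Q(t=0) = 2.82×189 + 6.40×142 = 532.98 + 908.8 = 1441.78
link = 1788.09/1441.78 = 1.240196
Link t=1→t=2:
ΣP(t=2)Q(t=1) = 2.88×228 + 7.16×119 = 656.64 + 852.04 = 1508.68
ΣP(t=1)Q(t=1) = 3.33×228 + 8.16×119 = 759.24 + 971.04 = 1730.28
link = 1508.68/1730.28 = 0.871928
Link t=2→t=3:
ΣP(t=3)Q(t=2) = 3.25×208 + 8.94×105 = 676 + 938.7 = 1614.7
ΣP(t=2)Q(t=2) = 2.88×208 + 7.16×105 = 599.04 + 751.8 = 1350.84
link = 1614.7/1350.84 = 1.195330
Chained index = 100 × 1.240196 × 0.871928 × 1.195330 = 129.2585

129.26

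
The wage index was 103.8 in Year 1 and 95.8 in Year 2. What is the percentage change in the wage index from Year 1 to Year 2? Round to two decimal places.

-7.71%

Change = (95.8 − 103.8) / 103.8 × 100
       = -8.0 / 103.8 × 100 = -7.7071%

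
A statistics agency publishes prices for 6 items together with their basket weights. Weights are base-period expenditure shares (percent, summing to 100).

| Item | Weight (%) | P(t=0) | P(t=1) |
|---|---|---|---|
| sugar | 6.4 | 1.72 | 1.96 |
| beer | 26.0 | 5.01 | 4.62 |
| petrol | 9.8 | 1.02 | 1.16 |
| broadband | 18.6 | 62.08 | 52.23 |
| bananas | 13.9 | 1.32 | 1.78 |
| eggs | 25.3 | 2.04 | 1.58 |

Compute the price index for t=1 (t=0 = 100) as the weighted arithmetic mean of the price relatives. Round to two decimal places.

96.40

sugar: 6.4 × (1.96/1.72) = 6.4 × 1.139535 = 7.2930
beer: 26.0 × (4.62/5.01) = 26.0 × 0.922156 = 23.9760
petrol: 9.8 × (1.16/1.02) = 9.8 × 1.137255 = 11.1451
broadband: 18.6 × (52.23/62.08) = 18.6 × 0.841334 = 15.6488
bananas: 13.9 × (1.78/1.32) = 13.9 × 1.348485 = 18.7439
eggs: 25.3 × (1.58/2.04) = 25.3 × 0.774510 = 19.5951
Index = Σ wᵢ·(p₁ᵢ/p₀ᵢ) = 7.2930 + 23.9760 + 11.1451 + 15.6488 + 18.7439 + 19.5951 = 96.4020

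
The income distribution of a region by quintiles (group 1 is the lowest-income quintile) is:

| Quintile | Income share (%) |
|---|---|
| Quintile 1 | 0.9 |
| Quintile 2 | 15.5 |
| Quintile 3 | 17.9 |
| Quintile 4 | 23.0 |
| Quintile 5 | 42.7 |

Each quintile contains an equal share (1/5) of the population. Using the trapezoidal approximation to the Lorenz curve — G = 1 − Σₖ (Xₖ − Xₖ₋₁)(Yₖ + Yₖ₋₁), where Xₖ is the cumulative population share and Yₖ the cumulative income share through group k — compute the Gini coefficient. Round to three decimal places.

0.364

Cumulative income shares Yₖ: 0.0090, 0.1640, 0.3430, 0.5730, 1.0000
Σ (Xₖ−Xₖ₋₁)(Yₖ+Yₖ₋₁) = (1/5)(0.0090+0.0000) + (1/5)(0.1640+0.0090) + (1/5)(0.3430+0.1640) + (1/5)(0.5730+0.3430) + (1/5)(1.0000+0.5730)
  = 0.0018 + 0.0346 + 0.1014 + 0.1832 + 0.3146 = 0.6356
G = 1 − 0.6356 = 0.3644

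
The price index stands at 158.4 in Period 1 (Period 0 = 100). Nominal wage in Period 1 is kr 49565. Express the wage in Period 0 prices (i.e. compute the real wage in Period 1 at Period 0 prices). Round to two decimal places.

31291.04

Real = Nominal ÷ (Index/100) = 49565 ÷ (158.4/100)
     = 49565 ÷ 1.584 = 31291.0354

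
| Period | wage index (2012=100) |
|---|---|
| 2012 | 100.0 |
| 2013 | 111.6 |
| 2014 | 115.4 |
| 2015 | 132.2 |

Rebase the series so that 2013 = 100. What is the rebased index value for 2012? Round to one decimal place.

89.6

Rebased(2012) = 100.0 / 111.6 × 100 = 89.6057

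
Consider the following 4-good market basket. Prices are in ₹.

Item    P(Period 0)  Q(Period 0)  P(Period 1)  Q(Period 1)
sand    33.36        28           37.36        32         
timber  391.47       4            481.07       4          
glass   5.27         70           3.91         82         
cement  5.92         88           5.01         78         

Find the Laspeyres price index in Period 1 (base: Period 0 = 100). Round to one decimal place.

108.7

Laspeyres price index uses base-period quantities as weights.
ΣP(Period 1)·Q(Period 0) = 37.36×28 + 481.07×4 + 3.91×70 + 5.01×88 = 1046.08 + 1924.28 + 273.7 + 440.88 = 3684.94
ΣP(Period 0)·Q(Period 0) = 33.36×28 + 391.47×4 + 5.27×70 + 5.92×88 = 934.08 + 1565.88 + 368.9 + 520.96 = 3389.82
Index = 3684.94 / 3389.82 × 100 = 108.7061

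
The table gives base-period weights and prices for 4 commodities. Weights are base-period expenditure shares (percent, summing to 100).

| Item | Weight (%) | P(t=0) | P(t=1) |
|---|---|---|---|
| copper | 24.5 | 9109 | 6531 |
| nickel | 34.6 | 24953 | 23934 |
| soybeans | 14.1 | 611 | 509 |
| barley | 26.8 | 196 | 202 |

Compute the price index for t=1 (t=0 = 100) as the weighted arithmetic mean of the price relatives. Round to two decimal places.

copper: 24.5 × (6531/9109) = 24.5 × 0.716983 = 17.5661
nickel: 34.6 × (23934/24953) = 34.6 × 0.959163 = 33.1870
soybeans: 14.1 × (509/611) = 14.1 × 0.833061 = 11.7462
barley: 26.8 × (202/196) = 26.8 × 1.030612 = 27.6204
Index = Σ wᵢ·(p₁ᵢ/p₀ᵢ) = 17.5661 + 33.1870 + 11.7462 + 27.6204 = 90.1197

90.12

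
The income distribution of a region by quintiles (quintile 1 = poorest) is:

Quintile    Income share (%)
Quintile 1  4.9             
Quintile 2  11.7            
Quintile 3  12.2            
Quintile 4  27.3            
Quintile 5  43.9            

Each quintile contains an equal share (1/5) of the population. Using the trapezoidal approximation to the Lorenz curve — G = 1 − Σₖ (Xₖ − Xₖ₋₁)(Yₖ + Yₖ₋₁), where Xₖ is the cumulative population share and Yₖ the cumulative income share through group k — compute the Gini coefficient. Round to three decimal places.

Cumulative income shares Yₖ: 0.0490, 0.1660, 0.2880, 0.5610, 1.0000
Σ (Xₖ−Xₖ₋₁)(Yₖ+Yₖ₋₁) = (1/5)(0.0490+0.0000) + (1/5)(0.1660+0.0490) + (1/5)(0.2880+0.1660) + (1/5)(0.5610+0.2880) + (1/5)(1.0000+0.5610)
  = 0.0098 + 0.0430 + 0.0908 + 0.1698 + 0.3122 = 0.6256
G = 1 − 0.6256 = 0.3744

0.374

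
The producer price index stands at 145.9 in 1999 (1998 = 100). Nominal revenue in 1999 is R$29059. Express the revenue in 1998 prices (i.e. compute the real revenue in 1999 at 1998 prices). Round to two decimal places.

19917.07

Real = Nominal ÷ (Index/100) = 29059 ÷ (145.9/100)
     = 29059 ÷ 1.459 = 19917.0665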